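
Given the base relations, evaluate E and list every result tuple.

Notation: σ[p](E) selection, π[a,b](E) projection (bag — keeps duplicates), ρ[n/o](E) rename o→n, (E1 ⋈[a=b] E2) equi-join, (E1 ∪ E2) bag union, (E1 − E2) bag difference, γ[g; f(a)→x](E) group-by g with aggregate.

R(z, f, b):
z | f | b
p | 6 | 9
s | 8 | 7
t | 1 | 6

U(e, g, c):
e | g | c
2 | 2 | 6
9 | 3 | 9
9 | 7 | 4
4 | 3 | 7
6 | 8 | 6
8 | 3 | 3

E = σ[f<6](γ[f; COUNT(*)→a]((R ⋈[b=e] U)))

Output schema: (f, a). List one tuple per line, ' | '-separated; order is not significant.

Subexpression sizes:
  R → 3
  U → 6
  (R ⋈[b=e] U) → 3
  γ[f; COUNT(*)→a]((R ⋈[b=e] U)) → 2
  σ[f<6](γ[f; COUNT(*)→a]((R ⋈[b=e] U))) → 1

== RESULT ==
f | a
1 | 1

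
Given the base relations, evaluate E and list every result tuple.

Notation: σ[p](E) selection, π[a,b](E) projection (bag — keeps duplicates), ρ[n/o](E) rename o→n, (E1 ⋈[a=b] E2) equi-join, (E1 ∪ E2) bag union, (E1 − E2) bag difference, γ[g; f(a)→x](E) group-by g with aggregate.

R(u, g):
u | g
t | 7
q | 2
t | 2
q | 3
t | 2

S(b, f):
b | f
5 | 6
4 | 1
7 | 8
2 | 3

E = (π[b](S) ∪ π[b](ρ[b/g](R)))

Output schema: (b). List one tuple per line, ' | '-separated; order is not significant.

Subexpression sizes:
  S → 4
  π[b](S) → 4
  R → 5
  ρ[b/g](R) → 5
  π[b](ρ[b/g](R)) → 5
  (π[b](S) ∪ π[b](ρ[b/g](R))) → 9

== RESULT ==
b
2
2
2
2
3
4
5
7
7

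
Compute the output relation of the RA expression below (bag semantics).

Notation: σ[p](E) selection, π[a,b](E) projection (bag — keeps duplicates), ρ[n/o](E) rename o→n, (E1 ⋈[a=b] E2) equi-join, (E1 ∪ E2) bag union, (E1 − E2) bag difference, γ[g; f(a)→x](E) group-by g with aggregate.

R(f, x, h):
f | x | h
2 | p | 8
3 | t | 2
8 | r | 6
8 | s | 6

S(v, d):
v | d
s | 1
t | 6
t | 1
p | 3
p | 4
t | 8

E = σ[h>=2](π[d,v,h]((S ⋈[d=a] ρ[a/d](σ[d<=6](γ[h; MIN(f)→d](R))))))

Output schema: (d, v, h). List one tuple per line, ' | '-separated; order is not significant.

Stepwise |·|:
  S → 6
  R → 4
  γ[h; MIN(f)→d](R) → 3
  σ[d<=6](γ[h; MIN(f)→d](R)) → 2
  ρ[a/d](σ[d<=6](γ[h; MIN(f)→d](R))) → 2
  (S ⋈[d=a] ρ[a/d](σ[d<=6](γ[h; MIN(f)→d](R)))) → 1
  π[d,v,h]((S ⋈[d=a] ρ[a/d](σ[d<=6](γ[h; MIN(f)→d](R))))) → 1
  σ[h>=2](π[d,v,h]((S ⋈[d=a] ρ[a/d](σ[d<=6](γ[h; MIN(f)→d](R)))))) → 1

== RESULT ==
d | v | h
3 | p | 2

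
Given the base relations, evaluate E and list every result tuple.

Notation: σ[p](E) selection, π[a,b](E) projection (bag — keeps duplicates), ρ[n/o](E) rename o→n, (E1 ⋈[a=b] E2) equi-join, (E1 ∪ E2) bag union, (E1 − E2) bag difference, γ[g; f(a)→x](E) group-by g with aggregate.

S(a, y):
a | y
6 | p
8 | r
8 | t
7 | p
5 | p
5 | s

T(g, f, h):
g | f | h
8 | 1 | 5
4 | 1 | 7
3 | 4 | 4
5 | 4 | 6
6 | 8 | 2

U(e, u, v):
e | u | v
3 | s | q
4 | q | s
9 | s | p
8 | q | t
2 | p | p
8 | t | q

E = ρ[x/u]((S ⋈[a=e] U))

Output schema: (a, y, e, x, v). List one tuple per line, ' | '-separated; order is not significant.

Per-node cardinality:
  S → 6
  U → 6
  (S ⋈[a=e] U) → 4
  ρ[x/u]((S ⋈[a=e] U)) → 4

== RESULT ==
a | y | e | x | v
8 | r | 8 | q | t
8 | r | 8 | t | q
8 | t | 8 | q | t
8 | t | 8 | t | q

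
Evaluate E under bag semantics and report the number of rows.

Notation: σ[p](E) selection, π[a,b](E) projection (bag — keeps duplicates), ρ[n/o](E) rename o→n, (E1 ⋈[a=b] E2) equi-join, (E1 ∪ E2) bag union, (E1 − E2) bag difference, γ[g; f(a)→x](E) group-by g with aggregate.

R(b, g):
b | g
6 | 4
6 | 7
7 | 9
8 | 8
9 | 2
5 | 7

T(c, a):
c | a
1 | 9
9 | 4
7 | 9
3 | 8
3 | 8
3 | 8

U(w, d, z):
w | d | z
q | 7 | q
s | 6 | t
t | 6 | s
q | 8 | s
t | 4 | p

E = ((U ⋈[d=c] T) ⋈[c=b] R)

Subexpression sizes:
  U → 5
  T → 6
  (U ⋈[d=c] T) → 1
  R → 6
  ((U ⋈[d=c] T) ⋈[c=b] R) → 1

|E| = 1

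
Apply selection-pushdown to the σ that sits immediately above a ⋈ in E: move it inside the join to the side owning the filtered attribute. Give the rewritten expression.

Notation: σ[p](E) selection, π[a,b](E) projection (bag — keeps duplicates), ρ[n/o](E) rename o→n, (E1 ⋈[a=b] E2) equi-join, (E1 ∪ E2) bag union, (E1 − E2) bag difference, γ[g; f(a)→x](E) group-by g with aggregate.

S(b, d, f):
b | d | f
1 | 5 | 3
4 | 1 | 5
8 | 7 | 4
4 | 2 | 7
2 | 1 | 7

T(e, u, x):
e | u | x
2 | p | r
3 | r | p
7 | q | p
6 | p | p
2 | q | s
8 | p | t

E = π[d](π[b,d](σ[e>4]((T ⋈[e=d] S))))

σ filters on e, owned by the left side.
E' = π[d](π[b,d]((σ[e>4](T) ⋈[e=d] S)))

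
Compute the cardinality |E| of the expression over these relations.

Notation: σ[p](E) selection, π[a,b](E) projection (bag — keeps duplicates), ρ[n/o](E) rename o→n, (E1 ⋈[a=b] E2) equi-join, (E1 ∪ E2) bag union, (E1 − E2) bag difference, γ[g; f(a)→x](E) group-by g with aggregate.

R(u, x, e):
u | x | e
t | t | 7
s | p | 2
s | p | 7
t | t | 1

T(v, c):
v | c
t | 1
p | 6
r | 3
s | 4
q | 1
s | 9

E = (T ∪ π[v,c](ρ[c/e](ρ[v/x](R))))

Stepwise |·|:
  T → 6
  R → 4
  ρ[v/x](R) → 4
  ρ[c/e](ρ[v/x](R)) → 4
  π[v,c](ρ[c/e](ρ[v/x](R))) → 4
  (T ∪ π[v,c](ρ[c/e](ρ[v/x](R)))) → 10

|E| = 10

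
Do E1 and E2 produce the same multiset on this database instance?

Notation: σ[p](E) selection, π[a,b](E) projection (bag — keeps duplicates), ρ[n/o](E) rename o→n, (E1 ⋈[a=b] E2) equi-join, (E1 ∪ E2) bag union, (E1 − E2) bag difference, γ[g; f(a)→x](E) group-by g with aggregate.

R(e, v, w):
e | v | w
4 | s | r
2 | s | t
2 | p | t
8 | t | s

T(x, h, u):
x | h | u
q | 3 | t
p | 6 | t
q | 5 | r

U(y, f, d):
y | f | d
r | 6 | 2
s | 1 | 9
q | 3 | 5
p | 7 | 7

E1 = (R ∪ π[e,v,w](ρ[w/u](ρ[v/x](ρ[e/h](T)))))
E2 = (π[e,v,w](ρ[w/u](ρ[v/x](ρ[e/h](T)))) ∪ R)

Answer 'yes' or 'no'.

E1 subexpression sizes:
  R → 4
  T → 3
  ρ[e/h](T) → 3
  ρ[v/x](ρ[e/h](T)) → 3
  ρ[w/u](ρ[v/x](ρ[e/h](T))) → 3
  π[e,v,w](ρ[w/u](ρ[v/x](ρ[e/h](T)))) → 3
  (R ∪ π[e,v,w](ρ[w/u](ρ[v/x](ρ[e/h](T))))) → 7
E2 subexpression sizes:
  T → 3
  ρ[e/h](T) → 3
  ρ[v/x](ρ[e/h](T)) → 3
  ρ[w/u](ρ[v/x](ρ[e/h](T))) → 3
  π[e,v,w](ρ[w/u](ρ[v/x](ρ[e/h](T)))) → 3
  R → 4
  (π[e,v,w](ρ[w/u](ρ[v/x](ρ[e/h](T)))) ∪ R) → 7

E1 and E2 produce the same multiset:
e | v | w
2 | p | t
2 | s | t
3 | q | t
4 | s | r
5 | q | r
6 | p | t
8 | t | s

yes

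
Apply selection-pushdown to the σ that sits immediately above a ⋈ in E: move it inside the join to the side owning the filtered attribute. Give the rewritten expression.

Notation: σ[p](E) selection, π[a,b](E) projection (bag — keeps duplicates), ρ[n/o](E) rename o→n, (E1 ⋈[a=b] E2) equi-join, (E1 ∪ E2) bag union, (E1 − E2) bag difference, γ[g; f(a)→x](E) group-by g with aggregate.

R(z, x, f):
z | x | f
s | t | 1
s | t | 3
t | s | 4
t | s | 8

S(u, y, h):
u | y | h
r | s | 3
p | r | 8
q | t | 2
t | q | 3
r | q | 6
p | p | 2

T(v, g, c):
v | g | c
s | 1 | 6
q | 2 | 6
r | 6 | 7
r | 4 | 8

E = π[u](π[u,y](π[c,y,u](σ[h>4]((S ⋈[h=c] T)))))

σ filters on h, owned by the left side.
E' = π[u](π[u,y](π[c,y,u]((σ[h>4](S) ⋈[h=c] T))))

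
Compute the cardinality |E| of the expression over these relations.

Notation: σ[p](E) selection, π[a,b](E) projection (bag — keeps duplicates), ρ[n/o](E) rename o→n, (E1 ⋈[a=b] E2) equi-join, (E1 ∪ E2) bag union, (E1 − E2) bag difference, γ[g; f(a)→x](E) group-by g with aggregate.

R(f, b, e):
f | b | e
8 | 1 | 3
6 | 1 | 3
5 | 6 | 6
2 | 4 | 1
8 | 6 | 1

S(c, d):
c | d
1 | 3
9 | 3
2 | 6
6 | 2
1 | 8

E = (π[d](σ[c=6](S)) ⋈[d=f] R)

Subexpression sizes:
  S → 5
  σ[c=6](S) → 1
  π[d](σ[c=6](S)) → 1
  R → 5
  (π[d](σ[c=6](S)) ⋈[d=f] R) → 1

|E| = 1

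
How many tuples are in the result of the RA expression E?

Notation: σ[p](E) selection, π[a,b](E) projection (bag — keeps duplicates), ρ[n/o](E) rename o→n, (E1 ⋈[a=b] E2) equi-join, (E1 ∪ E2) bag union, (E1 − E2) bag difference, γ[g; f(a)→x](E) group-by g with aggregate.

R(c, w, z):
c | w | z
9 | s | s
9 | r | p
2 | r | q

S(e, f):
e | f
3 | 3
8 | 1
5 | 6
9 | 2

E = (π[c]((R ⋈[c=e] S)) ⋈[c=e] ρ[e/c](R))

Subexpression sizes:
  R → 3
  S → 4
  (R ⋈[c=e] S) → 2
  π[c]((R ⋈[c=e] S)) → 2
  R → 3
  ρ[e/c](R) → 3
  (π[c]((R ⋈[c=e] S)) ⋈[c=e] ρ[e/c](R)) → 4

|E| = 4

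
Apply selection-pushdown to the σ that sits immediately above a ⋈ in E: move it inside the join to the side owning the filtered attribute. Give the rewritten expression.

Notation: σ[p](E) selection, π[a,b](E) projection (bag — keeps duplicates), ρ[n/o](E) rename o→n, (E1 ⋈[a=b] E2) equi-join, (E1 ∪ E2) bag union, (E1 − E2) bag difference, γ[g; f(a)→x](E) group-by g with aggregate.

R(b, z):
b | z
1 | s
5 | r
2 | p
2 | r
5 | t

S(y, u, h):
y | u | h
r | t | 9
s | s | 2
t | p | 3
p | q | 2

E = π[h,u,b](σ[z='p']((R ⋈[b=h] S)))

σ filters on z, owned by the left side.
E' = π[h,u,b]((σ[z='p'](R) ⋈[b=h] S))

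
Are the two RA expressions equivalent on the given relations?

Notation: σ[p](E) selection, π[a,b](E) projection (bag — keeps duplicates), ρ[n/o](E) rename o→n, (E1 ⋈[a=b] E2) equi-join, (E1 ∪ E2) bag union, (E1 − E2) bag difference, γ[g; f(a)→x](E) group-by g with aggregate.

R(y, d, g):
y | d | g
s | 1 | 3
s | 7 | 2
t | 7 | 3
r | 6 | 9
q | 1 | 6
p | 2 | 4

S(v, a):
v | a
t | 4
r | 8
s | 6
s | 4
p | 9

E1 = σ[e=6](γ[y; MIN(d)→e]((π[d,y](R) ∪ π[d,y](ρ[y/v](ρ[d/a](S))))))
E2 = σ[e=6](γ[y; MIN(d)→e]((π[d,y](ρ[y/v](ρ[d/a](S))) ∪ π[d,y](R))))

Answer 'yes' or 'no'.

E1 row counts bottom-up:
  R → 6
  π[d,y](R) → 6
  S → 5
  ρ[d/a](S) → 5
  ρ[y/v](ρ[d/a](S)) → 5
  π[d,y](ρ[y/v](ρ[d/a](S))) → 5
  (π[d,y](R) ∪ π[d,y](ρ[y/v](ρ[d/a](S)))) → 11
  γ[y; MIN(d)→e]((π[d,y](R) ∪ π[d,y](ρ[y/v](ρ[d/a](S))))) → 5
  σ[e=6](γ[y; MIN(d)→e]((π[d,y](R) ∪ π[d,y](ρ[y/v](ρ[d/a](S)))))) → 1
E2 row counts bottom-up:
  S → 5
  ρ[d/a](S) → 5
  ρ[y/v](ρ[d/a](S)) → 5
  π[d,y](ρ[y/v](ρ[d/a](S))) → 5
  R → 6
  π[d,y](R) → 6
  (π[d,y](ρ[y/v](ρ[d/a](S))) ∪ π[d,y](R)) → 11
  γ[y; MIN(d)→e]((π[d,y](ρ[y/v](ρ[d/a](S))) ∪ π[d,y](R))) → 5
  σ[e=6](γ[y; MIN(d)→e]((π[d,y](ρ[y/v](ρ[d/a](S))) ∪ π[d,y](R)))) → 1

E1 and E2 produce the same multiset:
y | e
r | 6

yes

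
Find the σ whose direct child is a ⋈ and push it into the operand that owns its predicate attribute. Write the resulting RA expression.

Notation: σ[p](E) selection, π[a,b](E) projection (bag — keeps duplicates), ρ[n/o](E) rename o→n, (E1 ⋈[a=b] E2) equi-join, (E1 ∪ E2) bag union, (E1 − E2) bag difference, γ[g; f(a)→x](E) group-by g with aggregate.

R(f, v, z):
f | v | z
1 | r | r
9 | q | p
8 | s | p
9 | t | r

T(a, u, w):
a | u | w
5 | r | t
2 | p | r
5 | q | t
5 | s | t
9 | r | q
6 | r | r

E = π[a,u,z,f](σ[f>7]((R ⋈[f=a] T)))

σ filters on f, owned by the left side.
E' = π[a,u,z,f]((σ[f>7](R) ⋈[f=a] T))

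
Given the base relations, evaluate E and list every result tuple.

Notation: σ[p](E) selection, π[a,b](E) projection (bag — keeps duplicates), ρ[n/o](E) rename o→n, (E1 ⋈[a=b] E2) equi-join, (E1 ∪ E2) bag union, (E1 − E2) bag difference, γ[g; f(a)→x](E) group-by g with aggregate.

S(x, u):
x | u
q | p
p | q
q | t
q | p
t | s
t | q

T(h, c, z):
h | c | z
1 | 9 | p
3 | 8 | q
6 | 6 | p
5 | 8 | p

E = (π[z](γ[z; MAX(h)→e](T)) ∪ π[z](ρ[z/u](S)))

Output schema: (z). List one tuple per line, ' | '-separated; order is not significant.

Stepwise |·|:
  T → 4
  γ[z; MAX(h)→e](T) → 2
  π[z](γ[z; MAX(h)→e](T)) → 2
  S → 6
  ρ[z/u](S) → 6
  π[z](ρ[z/u](S)) → 6
  (π[z](γ[z; MAX(h)→e](T)) ∪ π[z](ρ[z/u](S))) → 8

== RESULT ==
z
p
p
p
q
q
q
s
t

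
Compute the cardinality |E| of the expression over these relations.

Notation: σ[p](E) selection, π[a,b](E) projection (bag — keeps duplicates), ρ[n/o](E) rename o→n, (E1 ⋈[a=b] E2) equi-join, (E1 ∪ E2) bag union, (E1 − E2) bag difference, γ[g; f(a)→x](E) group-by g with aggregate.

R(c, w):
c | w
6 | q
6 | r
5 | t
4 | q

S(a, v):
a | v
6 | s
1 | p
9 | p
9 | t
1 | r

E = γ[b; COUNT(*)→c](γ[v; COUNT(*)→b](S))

Stepwise |·|:
  S → 5
  γ[v; COUNT(*)→b](S) → 4
  γ[b; COUNT(*)→c](γ[v; COUNT(*)→b](S)) → 2

|E| = 2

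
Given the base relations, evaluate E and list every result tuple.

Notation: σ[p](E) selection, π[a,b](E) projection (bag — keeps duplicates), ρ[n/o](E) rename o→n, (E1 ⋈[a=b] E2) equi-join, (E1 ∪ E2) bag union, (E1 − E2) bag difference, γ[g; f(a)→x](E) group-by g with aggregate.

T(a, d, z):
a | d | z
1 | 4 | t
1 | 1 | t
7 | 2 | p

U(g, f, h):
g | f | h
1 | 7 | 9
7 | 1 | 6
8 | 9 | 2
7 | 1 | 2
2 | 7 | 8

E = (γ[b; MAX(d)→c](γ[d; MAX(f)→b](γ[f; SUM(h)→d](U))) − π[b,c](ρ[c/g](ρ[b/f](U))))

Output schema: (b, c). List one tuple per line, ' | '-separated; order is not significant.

Subexpression sizes:
  U → 5
  γ[f; SUM(h)→d](U) → 3
  γ[d; MAX(f)→b](γ[f; SUM(h)→d](U)) → 3
  γ[b; MAX(d)→c](γ[d; MAX(f)→b](γ[f; SUM(h)→d](U))) → 3
  U → 5
  ρ[b/f](U) → 5
  ρ[c/g](ρ[b/f](U)) → 5
  π[b,c](ρ[c/g](ρ[b/f](U))) → 5
  (γ[b; MAX(d)→c](γ[d; MAX(f)→b](γ[f; SUM(h)→d](U))) − π[b,c](ρ[c/g](ρ[b/f](U)))) → 3

== RESULT ==
b | c
1 | 8
7 | 17
9 | 2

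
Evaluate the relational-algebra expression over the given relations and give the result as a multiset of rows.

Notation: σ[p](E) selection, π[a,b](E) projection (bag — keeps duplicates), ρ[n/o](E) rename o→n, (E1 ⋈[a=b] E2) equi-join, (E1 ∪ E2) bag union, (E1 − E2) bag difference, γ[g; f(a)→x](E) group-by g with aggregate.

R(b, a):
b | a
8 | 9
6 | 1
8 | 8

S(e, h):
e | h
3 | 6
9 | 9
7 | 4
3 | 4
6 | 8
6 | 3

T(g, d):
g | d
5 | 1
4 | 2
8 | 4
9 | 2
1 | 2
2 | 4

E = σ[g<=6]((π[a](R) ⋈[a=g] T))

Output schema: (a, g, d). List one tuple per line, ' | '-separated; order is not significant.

Per-node cardinality:
  R → 3
  π[a](R) → 3
  T → 6
  (π[a](R) ⋈[a=g] T) → 3
  σ[g<=6]((π[a](R) ⋈[a=g] T)) → 1

== RESULT ==
a | g | d
1 | 1 | 2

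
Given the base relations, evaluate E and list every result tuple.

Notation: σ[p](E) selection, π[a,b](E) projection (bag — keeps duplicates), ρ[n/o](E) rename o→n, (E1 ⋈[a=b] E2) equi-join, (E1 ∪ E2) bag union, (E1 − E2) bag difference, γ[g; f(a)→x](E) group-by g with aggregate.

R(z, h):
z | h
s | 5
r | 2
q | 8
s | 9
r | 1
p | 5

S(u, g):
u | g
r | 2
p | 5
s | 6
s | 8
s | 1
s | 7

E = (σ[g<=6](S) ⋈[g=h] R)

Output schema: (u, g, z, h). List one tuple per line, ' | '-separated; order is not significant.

Stepwise |·|:
  S → 6
  σ[g<=6](S) → 4
  R → 6
  (σ[g<=6](S) ⋈[g=h] R) → 4

== RESULT ==
u | g | z | h
p | 5 | p | 5
p | 5 | s | 5
r | 2 | r | 2
s | 1 | r | 1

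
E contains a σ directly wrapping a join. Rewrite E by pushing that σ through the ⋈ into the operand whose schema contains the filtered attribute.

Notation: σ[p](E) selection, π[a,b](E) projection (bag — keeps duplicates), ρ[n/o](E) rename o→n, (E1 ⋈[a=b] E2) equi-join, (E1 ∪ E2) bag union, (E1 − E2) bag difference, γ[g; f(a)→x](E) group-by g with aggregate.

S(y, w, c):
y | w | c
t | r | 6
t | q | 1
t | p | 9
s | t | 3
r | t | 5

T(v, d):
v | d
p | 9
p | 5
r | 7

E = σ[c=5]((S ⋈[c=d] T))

σ filters on c, owned by the left side.
E' = (σ[c=5](S) ⋈[c=d] T)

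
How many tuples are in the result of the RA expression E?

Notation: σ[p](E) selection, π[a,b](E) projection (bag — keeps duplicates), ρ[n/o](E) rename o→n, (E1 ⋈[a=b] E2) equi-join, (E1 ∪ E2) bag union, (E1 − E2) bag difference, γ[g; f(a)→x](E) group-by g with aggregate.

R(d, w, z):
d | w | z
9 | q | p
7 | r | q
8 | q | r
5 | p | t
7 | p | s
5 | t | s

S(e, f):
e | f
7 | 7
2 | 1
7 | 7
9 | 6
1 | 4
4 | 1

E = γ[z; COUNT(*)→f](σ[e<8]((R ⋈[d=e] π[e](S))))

Stepwise |·|:
  R → 6
  S → 6
  π[e](S) → 6
  (R ⋈[d=e] π[e](S)) → 5
  σ[e<8]((R ⋈[d=e] π[e](S))) → 4
  γ[z; COUNT(*)→f](σ[e<8]((R ⋈[d=e] π[e](S)))) → 2

|E| = 2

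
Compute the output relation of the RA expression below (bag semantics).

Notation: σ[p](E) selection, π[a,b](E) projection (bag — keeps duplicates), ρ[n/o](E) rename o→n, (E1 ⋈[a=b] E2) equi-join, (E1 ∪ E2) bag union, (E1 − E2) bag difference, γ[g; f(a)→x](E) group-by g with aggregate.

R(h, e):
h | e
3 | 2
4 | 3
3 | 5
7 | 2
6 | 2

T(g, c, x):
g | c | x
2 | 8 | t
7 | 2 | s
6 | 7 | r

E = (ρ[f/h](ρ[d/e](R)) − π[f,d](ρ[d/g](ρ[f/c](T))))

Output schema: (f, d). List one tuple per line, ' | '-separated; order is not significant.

Row counts bottom-up:
  R → 5
  ρ[d/e](R) → 5
  ρ[f/h](ρ[d/e](R)) → 5
  T → 3
  ρ[f/c](T) → 3
  ρ[d/g](ρ[f/c](T)) → 3
  π[f,d](ρ[d/g](ρ[f/c](T))) → 3
  (ρ[f/h](ρ[d/e](R)) − π[f,d](ρ[d/g](ρ[f/c](T)))) → 5

== RESULT ==
f | d
3 | 2
3 | 5
4 | 3
6 | 2
7 | 2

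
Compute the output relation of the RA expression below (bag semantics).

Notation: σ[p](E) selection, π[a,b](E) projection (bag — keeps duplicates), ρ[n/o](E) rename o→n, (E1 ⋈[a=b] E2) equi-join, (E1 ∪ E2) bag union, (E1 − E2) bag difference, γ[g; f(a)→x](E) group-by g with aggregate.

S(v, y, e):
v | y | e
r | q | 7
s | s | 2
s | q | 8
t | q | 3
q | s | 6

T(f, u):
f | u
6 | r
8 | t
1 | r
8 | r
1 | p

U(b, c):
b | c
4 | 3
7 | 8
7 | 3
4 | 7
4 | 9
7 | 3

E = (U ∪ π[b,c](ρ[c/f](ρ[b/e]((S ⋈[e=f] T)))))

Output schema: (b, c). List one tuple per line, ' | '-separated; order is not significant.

Per-node cardinality:
  U → 6
  S → 5
  T → 5
  (S ⋈[e=f] T) → 3
  ρ[b/e]((S ⋈[e=f] T)) → 3
  ρ[c/f](ρ[b/e]((S ⋈[e=f] T))) → 3
  π[b,c](ρ[c/f](ρ[b/e]((S ⋈[e=f] T)))) → 3
  (U ∪ π[b,c](ρ[c/f](ρ[b/e]((S ⋈[e=f] T))))) → 9

== RESULT ==
b | c
4 | 3
4 | 7
4 | 9
6 | 6
7 | 3
7 | 3
7 | 8
8 | 8
8 | 8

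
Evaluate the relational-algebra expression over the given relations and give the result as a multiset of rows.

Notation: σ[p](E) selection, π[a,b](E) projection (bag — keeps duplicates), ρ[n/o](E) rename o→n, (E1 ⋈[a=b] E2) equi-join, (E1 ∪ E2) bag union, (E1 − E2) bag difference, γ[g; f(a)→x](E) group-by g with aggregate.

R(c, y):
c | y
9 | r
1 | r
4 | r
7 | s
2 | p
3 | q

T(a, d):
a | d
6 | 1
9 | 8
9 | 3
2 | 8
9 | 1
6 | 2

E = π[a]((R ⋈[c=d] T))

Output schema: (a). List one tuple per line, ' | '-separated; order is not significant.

Per-node cardinality:
  R → 6
  T → 6
  (R ⋈[c=d] T) → 4
  π[a]((R ⋈[c=d] T)) → 4

== RESULT ==
a
6
6
9
9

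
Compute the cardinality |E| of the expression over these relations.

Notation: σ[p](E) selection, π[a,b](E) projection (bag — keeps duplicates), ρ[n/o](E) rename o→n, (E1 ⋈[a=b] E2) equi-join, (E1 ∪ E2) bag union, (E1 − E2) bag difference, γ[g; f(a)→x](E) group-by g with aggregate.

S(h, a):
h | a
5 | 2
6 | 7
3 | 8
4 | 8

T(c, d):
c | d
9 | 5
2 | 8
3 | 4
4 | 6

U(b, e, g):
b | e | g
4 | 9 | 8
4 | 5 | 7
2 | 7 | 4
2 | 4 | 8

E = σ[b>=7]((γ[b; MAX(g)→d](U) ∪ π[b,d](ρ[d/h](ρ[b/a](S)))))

Row counts bottom-up:
  U → 4
  γ[b; MAX(g)→d](U) → 2
  S → 4
  ρ[b/a](S) → 4
  ρ[d/h](ρ[b/a](S)) → 4
  π[b,d](ρ[d/h](ρ[b/a](S))) → 4
  (γ[b; MAX(g)→d](U) ∪ π[b,d](ρ[d/h](ρ[b/a](S)))) → 6
  σ[b>=7]((γ[b; MAX(g)→d](U) ∪ π[b,d](ρ[d/h](ρ[b/a](S))))) → 3

|E| = 3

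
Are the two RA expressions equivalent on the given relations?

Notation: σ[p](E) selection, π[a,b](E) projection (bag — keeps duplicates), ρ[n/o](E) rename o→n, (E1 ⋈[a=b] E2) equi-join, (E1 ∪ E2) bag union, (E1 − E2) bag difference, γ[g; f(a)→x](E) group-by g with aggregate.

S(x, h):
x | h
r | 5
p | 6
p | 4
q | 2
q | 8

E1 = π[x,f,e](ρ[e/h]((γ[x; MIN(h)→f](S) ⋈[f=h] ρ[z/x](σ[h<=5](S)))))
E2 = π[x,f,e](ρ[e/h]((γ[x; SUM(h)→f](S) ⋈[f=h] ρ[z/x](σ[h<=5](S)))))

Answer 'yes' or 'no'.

E1 per-node cardinality:
  S → 5
  γ[x; MIN(h)→f](S) → 3
  S → 5
  σ[h<=5](S) → 3
  ρ[z/x](σ[h<=5](S)) → 3
  (γ[x; MIN(h)→f](S) ⋈[f=h] ρ[z/x](σ[h<=5](S))) → 3
  ρ[e/h]((γ[x; MIN(h)→f](S) ⋈[f=h] ρ[z/x](σ[h<=5](S)))) → 3
  π[x,f,e](ρ[e/h]((γ[x; MIN(h)→f](S) ⋈[f=h] ρ[z/x](σ[h<=5](S))))) → 3
E2 per-node cardinality:
  S → 5
  γ[x; SUM(h)→f](S) → 3
  S → 5
  σ[h<=5](S) → 3
  ρ[z/x](σ[h<=5](S)) → 3
  (γ[x; SUM(h)→f](S) ⋈[f=h] ρ[z/x](σ[h<=5](S))) → 1
  ρ[e/h]((γ[x; SUM(h)→f](S) ⋈[f=h] ρ[z/x](σ[h<=5](S)))) → 1
  π[x,f,e](ρ[e/h]((γ[x; SUM(h)→f](S) ⋈[f=h] ρ[z/x](σ[h<=5](S))))) → 1

E1 result:
x | f | e
p | 4 | 4
q | 2 | 2
r | 5 | 5
E2 result:
x | f | e
r | 5 | 5
Witness: ('q', 2, 2) appears 1× in E1 but 0× in E2.

no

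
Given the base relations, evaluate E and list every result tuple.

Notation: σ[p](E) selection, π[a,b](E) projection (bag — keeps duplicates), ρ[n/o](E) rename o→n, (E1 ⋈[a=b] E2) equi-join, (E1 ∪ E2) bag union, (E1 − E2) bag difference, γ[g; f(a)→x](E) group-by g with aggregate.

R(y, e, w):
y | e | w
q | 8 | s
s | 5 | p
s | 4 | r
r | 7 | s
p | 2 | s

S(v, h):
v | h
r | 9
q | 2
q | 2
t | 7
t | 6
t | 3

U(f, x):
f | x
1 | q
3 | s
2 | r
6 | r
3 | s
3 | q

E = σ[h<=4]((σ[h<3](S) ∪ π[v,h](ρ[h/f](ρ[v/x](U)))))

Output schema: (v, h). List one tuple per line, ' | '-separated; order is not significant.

Per-node cardinality:
  S → 6
  σ[h<3](S) → 2
  U → 6
  ρ[v/x](U) → 6
  ρ[h/f](ρ[v/x](U)) → 6
  π[v,h](ρ[h/f](ρ[v/x](U))) → 6
  (σ[h<3](S) ∪ π[v,h](ρ[h/f](ρ[v/x](U)))) → 8
  σ[h<=4]((σ[h<3](S) ∪ π[v,h](ρ[h/f](ρ[v/x](U))))) → 7

== RESULT ==
v | h
q | 1
q | 2
q | 2
q | 3
r | 2
s | 3
s | 3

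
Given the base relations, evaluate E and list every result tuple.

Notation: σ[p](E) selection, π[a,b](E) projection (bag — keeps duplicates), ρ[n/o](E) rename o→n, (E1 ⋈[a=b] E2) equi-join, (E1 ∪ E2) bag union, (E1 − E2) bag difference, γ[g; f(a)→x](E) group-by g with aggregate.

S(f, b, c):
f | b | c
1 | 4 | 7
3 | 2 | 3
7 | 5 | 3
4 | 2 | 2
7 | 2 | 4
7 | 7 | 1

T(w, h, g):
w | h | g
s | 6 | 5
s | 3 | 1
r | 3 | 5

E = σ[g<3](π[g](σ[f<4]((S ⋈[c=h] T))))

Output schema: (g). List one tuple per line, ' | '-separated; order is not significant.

Per-node cardinality:
  S → 6
  T → 3
  (S ⋈[c=h] T) → 4
  σ[f<4]((S ⋈[c=h] T)) → 2
  π[g](σ[f<4]((S ⋈[c=h] T))) → 2
  σ[g<3](π[g](σ[f<4]((S ⋈[c=h] T)))) → 1

== RESULT ==
g
1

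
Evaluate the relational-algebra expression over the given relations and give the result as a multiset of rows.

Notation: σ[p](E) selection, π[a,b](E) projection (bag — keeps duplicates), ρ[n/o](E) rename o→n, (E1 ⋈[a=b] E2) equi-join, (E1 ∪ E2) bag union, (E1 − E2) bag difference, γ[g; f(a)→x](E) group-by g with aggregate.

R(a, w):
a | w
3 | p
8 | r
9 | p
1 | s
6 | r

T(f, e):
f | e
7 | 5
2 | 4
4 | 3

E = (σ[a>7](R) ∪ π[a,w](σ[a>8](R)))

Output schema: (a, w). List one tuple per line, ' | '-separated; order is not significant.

Row counts bottom-up:
  R → 5
  σ[a>7](R) → 2
  R → 5
  σ[a>8](R) → 1
  π[a,w](σ[a>8](R)) → 1
  (σ[a>7](R) ∪ π[a,w](σ[a>8](R))) → 3

== RESULT ==
a | w
8 | r
9 | p
9 | p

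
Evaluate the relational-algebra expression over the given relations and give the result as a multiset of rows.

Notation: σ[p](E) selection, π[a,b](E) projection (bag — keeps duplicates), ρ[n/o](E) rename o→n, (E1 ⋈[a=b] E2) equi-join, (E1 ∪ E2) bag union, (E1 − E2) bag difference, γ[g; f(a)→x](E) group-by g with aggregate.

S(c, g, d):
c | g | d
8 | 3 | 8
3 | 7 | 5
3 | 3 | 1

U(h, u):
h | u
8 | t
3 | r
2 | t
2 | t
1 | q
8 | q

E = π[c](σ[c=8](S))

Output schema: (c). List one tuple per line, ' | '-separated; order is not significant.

Row counts bottom-up:
  S → 3
  σ[c=8](S) → 1
  π[c](σ[c=8](S)) → 1

== RESULT ==
c
8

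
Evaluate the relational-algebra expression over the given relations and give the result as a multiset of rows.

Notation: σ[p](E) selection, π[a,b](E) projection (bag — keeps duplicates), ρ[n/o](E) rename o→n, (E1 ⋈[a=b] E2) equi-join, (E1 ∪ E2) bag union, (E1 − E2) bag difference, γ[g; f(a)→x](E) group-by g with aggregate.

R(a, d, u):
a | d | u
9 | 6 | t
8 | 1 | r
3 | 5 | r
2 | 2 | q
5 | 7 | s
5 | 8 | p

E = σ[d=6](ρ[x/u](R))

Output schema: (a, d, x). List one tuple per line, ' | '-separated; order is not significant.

Subexpression sizes:
  R → 6
  ρ[x/u](R) → 6
  σ[d=6](ρ[x/u](R)) → 1

== RESULT ==
a | d | x
9 | 6 | t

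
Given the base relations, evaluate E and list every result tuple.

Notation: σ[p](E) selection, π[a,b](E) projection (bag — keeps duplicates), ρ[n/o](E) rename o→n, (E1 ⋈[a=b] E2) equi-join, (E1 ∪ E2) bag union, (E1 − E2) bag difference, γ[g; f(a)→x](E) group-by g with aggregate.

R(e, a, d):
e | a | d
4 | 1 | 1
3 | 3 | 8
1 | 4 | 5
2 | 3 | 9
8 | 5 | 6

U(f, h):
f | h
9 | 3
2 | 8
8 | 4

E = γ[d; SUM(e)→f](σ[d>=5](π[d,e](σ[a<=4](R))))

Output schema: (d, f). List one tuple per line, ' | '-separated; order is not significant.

Per-node cardinality:
  R → 5
  σ[a<=4](R) → 4
  π[d,e](σ[a<=4](R)) → 4
  σ[d>=5](π[d,e](σ[a<=4](R))) → 3
  γ[d; SUM(e)→f](σ[d>=5](π[d,e](σ[a<=4](R)))) → 3

== RESULT ==
d | f
5 | 1
8 | 3
9 | 2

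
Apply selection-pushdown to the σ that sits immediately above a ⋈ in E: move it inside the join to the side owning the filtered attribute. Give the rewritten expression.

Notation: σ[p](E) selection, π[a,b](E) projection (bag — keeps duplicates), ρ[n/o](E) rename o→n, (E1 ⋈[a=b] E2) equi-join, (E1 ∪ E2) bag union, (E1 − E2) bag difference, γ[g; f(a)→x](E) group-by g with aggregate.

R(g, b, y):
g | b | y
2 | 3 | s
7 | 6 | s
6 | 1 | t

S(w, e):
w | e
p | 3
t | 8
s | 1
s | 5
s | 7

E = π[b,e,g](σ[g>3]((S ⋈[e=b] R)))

σ filters on g, owned by the right side.
E' = π[b,e,g]((S ⋈[e=b] σ[g>3](R)))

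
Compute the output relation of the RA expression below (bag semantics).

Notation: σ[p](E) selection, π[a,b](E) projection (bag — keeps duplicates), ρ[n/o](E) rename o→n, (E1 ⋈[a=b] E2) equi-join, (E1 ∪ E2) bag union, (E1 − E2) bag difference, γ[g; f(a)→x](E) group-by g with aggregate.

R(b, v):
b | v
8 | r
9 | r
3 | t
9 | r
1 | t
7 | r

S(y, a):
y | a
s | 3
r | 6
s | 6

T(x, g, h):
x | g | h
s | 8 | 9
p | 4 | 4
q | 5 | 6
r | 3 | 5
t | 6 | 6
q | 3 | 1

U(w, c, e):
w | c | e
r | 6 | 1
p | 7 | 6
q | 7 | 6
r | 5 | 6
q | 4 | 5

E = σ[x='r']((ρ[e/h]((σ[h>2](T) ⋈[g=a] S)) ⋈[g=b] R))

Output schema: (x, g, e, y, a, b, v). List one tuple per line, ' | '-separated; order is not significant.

Per-node cardinality:
  T → 6
  σ[h>2](T) → 5
  S → 3
  (σ[h>2](T) ⋈[g=a] S) → 3
  ρ[e/h]((σ[h>2](T) ⋈[g=a] S)) → 3
  R → 6
  (ρ[e/h]((σ[h>2](T) ⋈[g=a] S)) ⋈[g=b] R) → 1
  σ[x='r']((ρ[e/h]((σ[h>2](T) ⋈[g=a] S)) ⋈[g=b] R)) → 1

== RESULT ==
x | g | e | y | a | b | v
r | 3 | 5 | s | 3 | 3 | t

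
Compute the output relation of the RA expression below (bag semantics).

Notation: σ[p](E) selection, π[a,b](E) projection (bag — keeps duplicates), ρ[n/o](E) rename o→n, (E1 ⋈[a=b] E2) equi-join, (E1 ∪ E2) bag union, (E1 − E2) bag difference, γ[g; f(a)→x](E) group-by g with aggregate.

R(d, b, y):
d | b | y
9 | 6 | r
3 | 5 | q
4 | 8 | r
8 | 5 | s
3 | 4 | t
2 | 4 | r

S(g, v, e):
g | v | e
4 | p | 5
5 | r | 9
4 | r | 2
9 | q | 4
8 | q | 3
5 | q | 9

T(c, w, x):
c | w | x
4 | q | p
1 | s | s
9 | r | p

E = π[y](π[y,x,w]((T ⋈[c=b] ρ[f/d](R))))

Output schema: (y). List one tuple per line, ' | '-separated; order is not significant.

Per-node cardinality:
  T → 3
  R → 6
  ρ[f/d](R) → 6
  (T ⋈[c=b] ρ[f/d](R)) → 2
  π[y,x,w]((T ⋈[c=b] ρ[f/d](R))) → 2
  π[y](π[y,x,w]((T ⋈[c=b] ρ[f/d](R)))) → 2

== RESULT ==
y
r
t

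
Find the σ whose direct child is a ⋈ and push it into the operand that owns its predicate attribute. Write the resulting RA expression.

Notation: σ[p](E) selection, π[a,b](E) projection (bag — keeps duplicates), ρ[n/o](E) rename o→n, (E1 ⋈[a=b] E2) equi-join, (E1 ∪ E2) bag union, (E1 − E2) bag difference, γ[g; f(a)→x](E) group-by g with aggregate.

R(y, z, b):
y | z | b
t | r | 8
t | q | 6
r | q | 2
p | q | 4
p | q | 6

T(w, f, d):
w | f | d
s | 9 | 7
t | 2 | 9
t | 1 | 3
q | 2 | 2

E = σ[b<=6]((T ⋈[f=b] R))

σ filters on b, owned by the right side.
E' = (T ⋈[f=b] σ[b<=6](R))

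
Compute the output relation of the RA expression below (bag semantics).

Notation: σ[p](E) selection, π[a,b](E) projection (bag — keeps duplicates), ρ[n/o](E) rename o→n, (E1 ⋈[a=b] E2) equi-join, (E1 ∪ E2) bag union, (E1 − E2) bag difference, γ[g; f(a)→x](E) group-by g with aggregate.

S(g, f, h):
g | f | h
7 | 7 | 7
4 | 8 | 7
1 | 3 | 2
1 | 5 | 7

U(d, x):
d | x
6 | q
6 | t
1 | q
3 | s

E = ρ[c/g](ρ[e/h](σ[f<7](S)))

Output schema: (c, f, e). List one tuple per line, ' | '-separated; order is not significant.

Row counts bottom-up:
  S → 4
  σ[f<7](S) → 2
  ρ[e/h](σ[f<7](S)) → 2
  ρ[c/g](ρ[e/h](σ[f<7](S))) → 2

== RESULT ==
c | f | e
1 | 3 | 2
1 | 5 | 7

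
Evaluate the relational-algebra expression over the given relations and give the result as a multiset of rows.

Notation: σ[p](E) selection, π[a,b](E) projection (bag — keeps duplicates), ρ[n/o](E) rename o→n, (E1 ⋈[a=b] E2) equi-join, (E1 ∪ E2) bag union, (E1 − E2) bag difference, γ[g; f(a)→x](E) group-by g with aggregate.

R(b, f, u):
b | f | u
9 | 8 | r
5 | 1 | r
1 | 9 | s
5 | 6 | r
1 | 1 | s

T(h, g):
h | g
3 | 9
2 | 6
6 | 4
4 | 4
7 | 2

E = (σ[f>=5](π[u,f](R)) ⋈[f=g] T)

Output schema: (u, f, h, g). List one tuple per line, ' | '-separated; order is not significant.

Stepwise |·|:
  R → 5
  π[u,f](R) → 5
  σ[f>=5](π[u,f](R)) → 3
  T → 5
  (σ[f>=5](π[u,f](R)) ⋈[f=g] T) → 2

== RESULT ==
u | f | h | g
r | 6 | 2 | 6
s | 9 | 3 | 9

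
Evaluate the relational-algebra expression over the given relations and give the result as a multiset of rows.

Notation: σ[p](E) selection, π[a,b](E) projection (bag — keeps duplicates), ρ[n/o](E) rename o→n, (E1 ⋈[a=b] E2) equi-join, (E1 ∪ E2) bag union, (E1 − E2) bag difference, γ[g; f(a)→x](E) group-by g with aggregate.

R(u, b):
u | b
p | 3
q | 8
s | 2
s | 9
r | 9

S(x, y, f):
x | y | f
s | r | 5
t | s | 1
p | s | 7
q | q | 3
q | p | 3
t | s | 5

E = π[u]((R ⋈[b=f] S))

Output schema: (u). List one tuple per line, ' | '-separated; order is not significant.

Row counts bottom-up:
  R → 5
  S → 6
  (R ⋈[b=f] S) → 2
  π[u]((R ⋈[b=f] S)) → 2

== RESULT ==
u
p
p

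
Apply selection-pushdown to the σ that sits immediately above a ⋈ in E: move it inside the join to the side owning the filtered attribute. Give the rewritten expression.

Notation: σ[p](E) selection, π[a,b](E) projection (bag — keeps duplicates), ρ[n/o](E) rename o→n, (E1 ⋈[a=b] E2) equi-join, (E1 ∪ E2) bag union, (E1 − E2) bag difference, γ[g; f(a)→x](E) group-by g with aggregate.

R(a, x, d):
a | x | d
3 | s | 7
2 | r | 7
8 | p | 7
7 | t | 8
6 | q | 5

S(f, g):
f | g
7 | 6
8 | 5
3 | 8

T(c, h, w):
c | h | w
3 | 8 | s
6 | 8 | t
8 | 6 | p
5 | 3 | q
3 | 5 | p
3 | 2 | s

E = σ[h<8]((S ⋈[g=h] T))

σ filters on h, owned by the right side.
E' = (S ⋈[g=h] σ[h<8](T))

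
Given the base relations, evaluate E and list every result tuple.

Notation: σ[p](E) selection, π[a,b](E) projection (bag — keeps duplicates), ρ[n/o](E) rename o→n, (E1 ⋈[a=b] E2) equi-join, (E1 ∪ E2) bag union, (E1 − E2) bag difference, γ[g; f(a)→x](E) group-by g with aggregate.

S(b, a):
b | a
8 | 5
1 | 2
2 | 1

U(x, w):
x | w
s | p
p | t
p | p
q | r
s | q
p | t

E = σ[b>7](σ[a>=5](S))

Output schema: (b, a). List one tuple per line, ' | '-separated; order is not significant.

Subexpression sizes:
  S → 3
  σ[a>=5](S) → 1
  σ[b>7](σ[a>=5](S)) → 1

== RESULT ==
b | a
8 | 5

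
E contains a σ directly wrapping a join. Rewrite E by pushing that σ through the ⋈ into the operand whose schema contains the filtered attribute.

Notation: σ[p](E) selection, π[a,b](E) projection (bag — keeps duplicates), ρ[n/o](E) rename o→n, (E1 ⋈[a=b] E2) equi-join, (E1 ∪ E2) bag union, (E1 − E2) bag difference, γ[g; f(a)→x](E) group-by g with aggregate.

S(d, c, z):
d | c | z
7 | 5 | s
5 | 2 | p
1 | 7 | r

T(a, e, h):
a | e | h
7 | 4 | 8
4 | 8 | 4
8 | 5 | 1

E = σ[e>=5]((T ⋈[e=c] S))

σ filters on e, owned by the left side.
E' = (σ[e>=5](T) ⋈[e=c] S)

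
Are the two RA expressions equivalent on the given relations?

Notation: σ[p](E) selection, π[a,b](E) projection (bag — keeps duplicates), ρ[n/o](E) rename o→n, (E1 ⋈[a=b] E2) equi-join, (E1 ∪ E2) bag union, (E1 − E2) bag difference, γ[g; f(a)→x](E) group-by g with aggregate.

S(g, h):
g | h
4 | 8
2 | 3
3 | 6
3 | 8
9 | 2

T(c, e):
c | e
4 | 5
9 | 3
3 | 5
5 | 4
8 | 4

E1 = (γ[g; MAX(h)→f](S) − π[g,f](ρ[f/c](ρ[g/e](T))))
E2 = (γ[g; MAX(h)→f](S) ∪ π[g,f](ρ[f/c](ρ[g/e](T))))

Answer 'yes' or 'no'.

E1 row counts bottom-up:
  S → 5
  γ[g; MAX(h)→f](S) → 4
  T → 5
  ρ[g/e](T) → 5
  ρ[f/c](ρ[g/e](T)) → 5
  π[g,f](ρ[f/c](ρ[g/e](T))) → 5
  (γ[g; MAX(h)→f](S) − π[g,f](ρ[f/c](ρ[g/e](T)))) → 3
E2 row counts bottom-up:
  S → 5
  γ[g; MAX(h)→f](S) → 4
  T → 5
  ρ[g/e](T) → 5
  ρ[f/c](ρ[g/e](T)) → 5
  π[g,f](ρ[f/c](ρ[g/e](T))) → 5
  (γ[g; MAX(h)→f](S) ∪ π[g,f](ρ[f/c](ρ[g/e](T)))) → 9

E1 result:
g | f
2 | 3
3 | 8
9 | 2
E2 result:
g | f
2 | 3
3 | 8
3 | 9
4 | 5
4 | 8
4 | 8
5 | 3
5 | 4
9 | 2
Witness: (5, 4) appears 0× in E1 but 1× in E2.

no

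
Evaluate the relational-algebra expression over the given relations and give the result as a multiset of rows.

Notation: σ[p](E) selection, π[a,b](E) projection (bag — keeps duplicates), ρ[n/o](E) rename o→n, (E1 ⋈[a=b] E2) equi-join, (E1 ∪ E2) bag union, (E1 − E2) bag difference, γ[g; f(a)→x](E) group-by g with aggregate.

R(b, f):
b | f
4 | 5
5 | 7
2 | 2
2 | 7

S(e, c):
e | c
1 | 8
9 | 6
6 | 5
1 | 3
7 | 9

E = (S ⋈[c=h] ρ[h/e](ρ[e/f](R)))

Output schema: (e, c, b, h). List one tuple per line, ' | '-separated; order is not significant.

Per-node cardinality:
  S → 5
  R → 4
  ρ[e/f](R) → 4
  ρ[h/e](ρ[e/f](R)) → 4
  (S ⋈[c=h] ρ[h/e](ρ[e/f](R))) → 1

== RESULT ==
e | c | b | h
6 | 5 | 4 | 5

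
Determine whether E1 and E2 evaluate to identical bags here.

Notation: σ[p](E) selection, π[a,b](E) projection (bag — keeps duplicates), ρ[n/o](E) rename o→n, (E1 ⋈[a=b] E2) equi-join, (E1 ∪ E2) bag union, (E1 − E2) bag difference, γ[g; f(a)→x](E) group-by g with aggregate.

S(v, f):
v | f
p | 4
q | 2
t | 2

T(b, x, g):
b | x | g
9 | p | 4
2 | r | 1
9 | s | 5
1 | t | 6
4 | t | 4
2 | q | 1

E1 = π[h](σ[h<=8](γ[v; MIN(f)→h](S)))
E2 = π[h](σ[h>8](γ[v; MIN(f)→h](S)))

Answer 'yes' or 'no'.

E1 per-node cardinality:
  S → 3
  γ[v; MIN(f)→h](S) → 3
  σ[h<=8](γ[v; MIN(f)→h](S)) → 3
  π[h](σ[h<=8](γ[v; MIN(f)→h](S))) → 3
E2 per-node cardinality:
  S → 3
  γ[v; MIN(f)→h](S) → 3
  σ[h>8](γ[v; MIN(f)→h](S)) → 0
  π[h](σ[h>8](γ[v; MIN(f)→h](S))) → 0

E1 result:
h
2
2
4
E2 result:
h
(0 rows)
Witness: (2,) appears 2× in E1 but 0× in E2.

no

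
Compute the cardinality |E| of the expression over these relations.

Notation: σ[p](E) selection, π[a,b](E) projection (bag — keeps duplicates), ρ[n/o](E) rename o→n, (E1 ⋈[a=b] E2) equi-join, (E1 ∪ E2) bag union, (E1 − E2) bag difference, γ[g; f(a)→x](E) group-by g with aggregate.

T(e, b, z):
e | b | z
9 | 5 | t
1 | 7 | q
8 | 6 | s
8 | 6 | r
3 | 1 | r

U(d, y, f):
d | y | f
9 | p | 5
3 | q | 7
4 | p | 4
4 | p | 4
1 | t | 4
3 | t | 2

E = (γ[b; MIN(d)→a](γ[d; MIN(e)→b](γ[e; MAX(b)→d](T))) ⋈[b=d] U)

Stepwise |·|:
  T → 5
  γ[e; MAX(b)→d](T) → 4
  γ[d; MIN(e)→b](γ[e; MAX(b)→d](T)) → 4
  γ[b; MIN(d)→a](γ[d; MIN(e)→b](γ[e; MAX(b)→d](T))) → 4
  U → 6
  (γ[b; MIN(d)→a](γ[d; MIN(e)→b](γ[e; MAX(b)→d](T))) ⋈[b=d] U) → 4

|E| = 4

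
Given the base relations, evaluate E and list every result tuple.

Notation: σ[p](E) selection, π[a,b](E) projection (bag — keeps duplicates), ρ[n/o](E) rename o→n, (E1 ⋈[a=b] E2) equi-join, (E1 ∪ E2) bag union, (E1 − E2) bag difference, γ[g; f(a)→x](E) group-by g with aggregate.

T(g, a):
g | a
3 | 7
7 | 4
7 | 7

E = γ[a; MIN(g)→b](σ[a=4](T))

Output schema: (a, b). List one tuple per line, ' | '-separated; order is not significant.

Per-node cardinality:
  T → 3
  σ[a=4](T) → 1
  γ[a; MIN(g)→b](σ[a=4](T)) → 1

== RESULT ==
a | b
4 | 7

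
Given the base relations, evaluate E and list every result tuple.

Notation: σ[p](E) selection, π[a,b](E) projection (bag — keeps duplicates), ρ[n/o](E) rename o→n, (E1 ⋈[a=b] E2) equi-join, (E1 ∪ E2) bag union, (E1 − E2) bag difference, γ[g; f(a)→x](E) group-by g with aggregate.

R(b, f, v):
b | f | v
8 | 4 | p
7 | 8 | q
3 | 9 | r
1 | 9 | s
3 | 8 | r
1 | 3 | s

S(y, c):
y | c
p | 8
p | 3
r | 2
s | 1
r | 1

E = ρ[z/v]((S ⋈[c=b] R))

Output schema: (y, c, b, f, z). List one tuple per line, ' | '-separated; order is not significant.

Subexpression sizes:
  S → 5
  R → 6
  (S ⋈[c=b] R) → 7
  ρ[z/v]((S ⋈[c=b] R)) → 7

== RESULT ==
y | c | b | f | z
p | 3 | 3 | 8 | r
p | 3 | 3 | 9 | r
p | 8 | 8 | 4 | p
r | 1 | 1 | 3 | s
r | 1 | 1 | 9 | s
s | 1 | 1 | 3 | s
s | 1 | 1 | 9 | s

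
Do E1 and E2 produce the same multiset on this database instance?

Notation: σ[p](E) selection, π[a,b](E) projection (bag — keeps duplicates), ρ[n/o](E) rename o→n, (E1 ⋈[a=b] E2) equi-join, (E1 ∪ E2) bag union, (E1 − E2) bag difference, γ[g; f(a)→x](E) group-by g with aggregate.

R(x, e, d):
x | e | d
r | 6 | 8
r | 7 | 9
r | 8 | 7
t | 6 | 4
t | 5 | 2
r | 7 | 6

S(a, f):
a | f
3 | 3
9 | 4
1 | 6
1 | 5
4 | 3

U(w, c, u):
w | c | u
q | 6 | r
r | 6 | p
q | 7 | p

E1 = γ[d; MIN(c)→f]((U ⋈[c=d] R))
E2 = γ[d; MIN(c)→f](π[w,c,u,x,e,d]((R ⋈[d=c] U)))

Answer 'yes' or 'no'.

E1 per-node cardinality:
  U → 3
  R → 6
  (U ⋈[c=d] R) → 3
  γ[d; MIN(c)→f]((U ⋈[c=d] R)) → 2
E2 per-node cardinality:
  R → 6
  U → 3
  (R ⋈[d=c] U) → 3
  π[w,c,u,x,e,d]((R ⋈[d=c] U)) → 3
  γ[d; MIN(c)→f](π[w,c,u,x,e,d]((R ⋈[d=c] U))) → 2

E1 and E2 produce the same multiset:
d | f
6 | 6
7 | 7

yes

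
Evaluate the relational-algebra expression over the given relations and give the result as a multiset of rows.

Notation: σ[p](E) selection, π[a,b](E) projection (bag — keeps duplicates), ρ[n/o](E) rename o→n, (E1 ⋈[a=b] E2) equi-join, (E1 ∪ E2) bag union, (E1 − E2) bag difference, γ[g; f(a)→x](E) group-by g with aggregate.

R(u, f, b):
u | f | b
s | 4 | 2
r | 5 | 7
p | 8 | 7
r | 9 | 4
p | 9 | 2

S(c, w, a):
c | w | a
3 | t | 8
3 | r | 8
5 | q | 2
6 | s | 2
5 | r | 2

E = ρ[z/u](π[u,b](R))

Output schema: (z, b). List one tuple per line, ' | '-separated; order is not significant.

Subexpression sizes:
  R → 5
  π[u,b](R) → 5
  ρ[z/u](π[u,b](R)) → 5

== RESULT ==
z | b
p | 2
p | 7
r | 4
r | 7
s | 2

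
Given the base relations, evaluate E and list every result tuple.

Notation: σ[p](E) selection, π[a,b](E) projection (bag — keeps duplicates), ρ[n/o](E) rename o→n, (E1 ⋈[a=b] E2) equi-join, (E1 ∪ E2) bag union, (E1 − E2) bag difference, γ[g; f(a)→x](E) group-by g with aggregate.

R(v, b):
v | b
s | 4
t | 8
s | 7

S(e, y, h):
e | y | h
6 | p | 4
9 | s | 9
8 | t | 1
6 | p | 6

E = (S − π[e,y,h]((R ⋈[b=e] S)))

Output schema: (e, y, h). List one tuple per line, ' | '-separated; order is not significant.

Row counts bottom-up:
  S → 4
  R → 3
  S → 4
  (R ⋈[b=e] S) → 1
  π[e,y,h]((R ⋈[b=e] S)) → 1
  (S − π[e,y,h]((R ⋈[b=e] S))) → 3

== RESULT ==
e | y | h
6 | p | 4
6 | p | 6
9 | s | 9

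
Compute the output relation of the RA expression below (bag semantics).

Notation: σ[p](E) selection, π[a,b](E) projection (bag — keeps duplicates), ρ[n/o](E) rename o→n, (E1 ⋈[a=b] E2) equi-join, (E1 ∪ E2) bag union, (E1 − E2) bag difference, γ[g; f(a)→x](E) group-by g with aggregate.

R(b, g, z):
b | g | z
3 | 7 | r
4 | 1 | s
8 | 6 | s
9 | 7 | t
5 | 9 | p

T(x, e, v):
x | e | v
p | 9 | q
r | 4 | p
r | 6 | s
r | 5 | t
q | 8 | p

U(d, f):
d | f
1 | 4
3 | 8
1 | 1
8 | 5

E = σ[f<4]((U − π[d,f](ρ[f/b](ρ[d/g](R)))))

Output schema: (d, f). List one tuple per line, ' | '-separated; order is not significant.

Stepwise |·|:
  U → 4
  R → 5
  ρ[d/g](R) → 5
  ρ[f/b](ρ[d/g](R)) → 5
  π[d,f](ρ[f/b](ρ[d/g](R))) → 5
  (U − π[d,f](ρ[f/b](ρ[d/g](R)))) → 3
  σ[f<4]((U − π[d,f](ρ[f/b](ρ[d/g](R))))) → 1

== RESULT ==
d | f
1 | 1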